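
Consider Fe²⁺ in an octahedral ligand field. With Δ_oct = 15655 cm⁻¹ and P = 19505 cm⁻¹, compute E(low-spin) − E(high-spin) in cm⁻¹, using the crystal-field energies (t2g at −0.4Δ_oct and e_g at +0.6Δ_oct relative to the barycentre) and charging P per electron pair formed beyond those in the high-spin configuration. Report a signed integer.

Group 8 minus oxidation state +2 gives a d⁶ configuration for Fe²⁺.
High-spin d⁶ fills as t2g^4 e_g^2 with CFSE 4(−0.4) + 2(+0.6) = -0.4Δ_oct = -6262 cm⁻¹.
Low-spin: t2g^6 e_g^0, orbital CFSE = -2.4Δ_oct = -37572 cm⁻¹; plus 2 excess pairs × P = +39010 cm⁻¹; total 1438 cm⁻¹.
E(LS) − E(HS) = 1438 − (-6262) = 7700 cm⁻¹.

7700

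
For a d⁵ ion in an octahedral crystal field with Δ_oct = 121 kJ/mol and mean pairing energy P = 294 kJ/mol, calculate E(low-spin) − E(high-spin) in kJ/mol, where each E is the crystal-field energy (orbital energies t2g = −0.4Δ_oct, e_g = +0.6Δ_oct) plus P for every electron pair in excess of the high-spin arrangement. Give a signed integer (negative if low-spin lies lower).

High-spin: t2g^3 e_g^2, CFSE = 0.0Δ_oct = 0 kJ/mol.
Low-spin t2g^5 e_g^0 gives -2.0Δ_oct = -242 kJ/mol, but forming 2 extra pairs costs 2P = 588 kJ/mol, so E(LS) = -242 + 588 = 346 kJ/mol.
The difference is 346 − (0) = 346 kJ/mol, so high-spin lies lower.

346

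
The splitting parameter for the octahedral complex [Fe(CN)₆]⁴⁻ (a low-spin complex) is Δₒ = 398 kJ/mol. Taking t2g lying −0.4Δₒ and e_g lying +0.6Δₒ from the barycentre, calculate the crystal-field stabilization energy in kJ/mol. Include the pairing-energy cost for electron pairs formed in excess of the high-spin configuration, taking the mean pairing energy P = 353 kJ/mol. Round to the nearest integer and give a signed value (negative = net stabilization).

-249

Each CN⁻ contributes -1; 6 × (-1) = -6. With overall charge -4, Fe is in the +2 oxidation state.
Fe is in group 8, so Fe²⁺ is d⁶ (8 − 2 = 6).
Configuration: t2g^6 e_g^0.
Orbital CFSE = 6(-0.4) + 0(0.6) = -2.4Δₒ = -2.4 × 398 = -955 kJ/mol.
Pairing penalty: 3 pairs vs 1 in the high-spin reference → 2 extra × P = 706 kJ/mol.
Net CFSE = -955 + 706 = -249 kJ/mol.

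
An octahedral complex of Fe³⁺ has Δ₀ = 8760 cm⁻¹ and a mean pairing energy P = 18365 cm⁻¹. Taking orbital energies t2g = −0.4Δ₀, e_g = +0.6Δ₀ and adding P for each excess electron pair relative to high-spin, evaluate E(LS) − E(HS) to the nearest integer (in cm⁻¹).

Group 8 minus oxidation state +3 gives a d⁵ configuration for Fe³⁺.
High-spin d⁵ fills as t2g^3 e_g^2 with CFSE 3(−0.4) + 2(+0.6) = 0.0Δ₀ = 0 cm⁻¹.
Low-spin: t2g^5 e_g^0, orbital CFSE = -2.0Δ₀ = -17520 cm⁻¹; plus 2 excess pairs × P = +36730 cm⁻¹; total 19210 cm⁻¹.
E(LS) − E(HS) = 19210 − (0) = 19210 cm⁻¹.

19210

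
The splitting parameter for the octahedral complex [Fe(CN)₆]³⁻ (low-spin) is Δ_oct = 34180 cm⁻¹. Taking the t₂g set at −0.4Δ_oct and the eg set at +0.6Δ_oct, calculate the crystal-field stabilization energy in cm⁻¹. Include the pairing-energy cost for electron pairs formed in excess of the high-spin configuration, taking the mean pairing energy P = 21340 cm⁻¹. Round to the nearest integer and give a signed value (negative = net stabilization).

Each CN⁻ contributes -1; 6 × (-1) = -6. With overall charge -3, Fe is in the +3 oxidation state.
Fe is in group 8, so Fe³⁺ is d⁵ (8 − 3 = 5).
The d⁵ electrons fill as t₂g⁵ eg⁰.
CFSE(orbital) = 5×(-0.4Δ_oct) + 0×(0.6Δ_oct) = -2.0Δ_oct; with Δ_oct = 34180 cm⁻¹ that is -68360 cm⁻¹.
Pairing penalty: 2 pairs vs 0 in the high-spin reference → 2 extra × P = 42680 cm⁻¹.
Combining: -68360 + 42680 = -25680 cm⁻¹.

-25680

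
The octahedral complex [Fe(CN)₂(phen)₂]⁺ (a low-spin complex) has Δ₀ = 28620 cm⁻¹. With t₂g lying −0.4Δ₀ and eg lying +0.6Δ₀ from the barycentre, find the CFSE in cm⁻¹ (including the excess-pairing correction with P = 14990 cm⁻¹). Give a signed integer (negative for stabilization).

Ligand charges: 2×(-1) from CN⁻ and 2×(+0) from phen sum to -2; with overall charge +1, Fe is +3.
Fe sits in group 8; removing 3 electrons leaves Fe³⁺ with 8 − 3 = 5 d electrons.
Configuration: t₂g⁵ eg⁰.
Orbital CFSE = 5(-0.4) + 0(0.6) = -2.0Δ₀ = -2.0 × 28620 = -57240 cm⁻¹.
Pairing penalty: 2 pairs vs 0 in the high-spin reference → 2 extra × P = 29980 cm⁻¹.
Net CFSE = -57240 + 29980 = -27260 cm⁻¹.

-27260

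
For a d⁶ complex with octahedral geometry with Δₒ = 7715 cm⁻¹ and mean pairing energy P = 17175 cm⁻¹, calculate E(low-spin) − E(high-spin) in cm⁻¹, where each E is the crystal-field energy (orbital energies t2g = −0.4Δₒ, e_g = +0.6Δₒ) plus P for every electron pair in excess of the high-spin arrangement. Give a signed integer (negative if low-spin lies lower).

High-spin: t2g^4 e_g^2, CFSE = -0.4Δₒ = -3086 cm⁻¹.
Low-spin: t2g^6 e_g^0, orbital CFSE = -2.4Δₒ = -18516 cm⁻¹; plus 2 excess pairs × P = +34350 cm⁻¹; total 15834 cm⁻¹.
E(LS) − E(HS) = 15834 − (-3086) = 18920 cm⁻¹.

18920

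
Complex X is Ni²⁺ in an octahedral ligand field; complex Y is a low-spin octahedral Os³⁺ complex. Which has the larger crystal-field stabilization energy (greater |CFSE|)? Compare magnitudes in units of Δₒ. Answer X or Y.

X: Ni sits in group 10; removing 2 electrons leaves Ni²⁺ with 10 − 2 = 8 d electrons; t₂g⁶ eg², CFSE = -1.2Δₒ.
Y: Os³⁺: group 8, so d-count = 8 − 3 = 5; t₂g⁵ eg⁰, CFSE = -2.0Δₒ.
So Y has the larger |CFSE|.

Y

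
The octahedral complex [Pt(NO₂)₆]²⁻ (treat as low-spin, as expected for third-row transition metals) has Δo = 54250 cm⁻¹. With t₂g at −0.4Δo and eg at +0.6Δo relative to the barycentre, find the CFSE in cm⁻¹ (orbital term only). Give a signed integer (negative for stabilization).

-130200

Each NO₂⁻ contributes -1; 6 × (-1) = -6. With overall charge -2, Pt is in the +4 oxidation state.
Pt sits in group 10; removing 4 electrons leaves Pt⁴⁺ with 10 − 4 = 6 d electrons.
Electron filling gives t₂g⁶ eg⁰.
Orbital CFSE = 6(-0.4) + 0(0.6) = -2.4Δo = -2.4 × 54250 = -130200 cm⁻¹.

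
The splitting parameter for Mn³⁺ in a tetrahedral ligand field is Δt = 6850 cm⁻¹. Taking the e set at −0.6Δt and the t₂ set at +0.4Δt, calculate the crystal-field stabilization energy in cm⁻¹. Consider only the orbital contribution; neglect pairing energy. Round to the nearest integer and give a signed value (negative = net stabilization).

Mn sits in group 7; removing 3 electrons leaves Mn³⁺ with 7 − 3 = 4 d electrons.
Tetrahedral splitting is small, so the complex is high-spin.
Configuration: e² t₂².
The orbital stabilization is -0.4Δt = -0.4 × 6850 = -2740 cm⁻¹.

-2740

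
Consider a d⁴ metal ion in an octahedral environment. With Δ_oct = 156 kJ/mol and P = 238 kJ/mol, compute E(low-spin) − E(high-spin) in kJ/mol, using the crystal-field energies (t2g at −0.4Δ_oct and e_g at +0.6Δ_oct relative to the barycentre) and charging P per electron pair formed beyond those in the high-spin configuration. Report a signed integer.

82

High-spin d⁴ fills as t2g^3 e_g^1 with CFSE 3(−0.4) + 1(+0.6) = -0.6Δ_oct = -94 kJ/mol.
Low-spin: t2g^4 e_g^0, orbital CFSE = -1.6Δ_oct = -250 kJ/mol; plus 1 excess pair × P = +238 kJ/mol; total -12 kJ/mol.
E(LS) − E(HS) = -12 − (-94) = 82 kJ/mol.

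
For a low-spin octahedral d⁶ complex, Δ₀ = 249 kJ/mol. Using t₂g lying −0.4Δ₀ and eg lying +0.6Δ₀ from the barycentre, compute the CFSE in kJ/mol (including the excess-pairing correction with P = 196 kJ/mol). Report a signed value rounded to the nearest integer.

-206

Configuration: t₂g⁶ eg⁰.
CFSE(orbital) = 6×(-0.4Δ₀) + 0×(0.6Δ₀) = -2.4Δ₀; with Δ₀ = 249 kJ/mol that is -598 kJ/mol.
High-spin d⁶ would be t₂g⁴ eg² with 1 pair; low-spin has 3, so 2 excess pairs cost +2P = +392 kJ/mol.
Net CFSE = -598 + 392 = -206 kJ/mol.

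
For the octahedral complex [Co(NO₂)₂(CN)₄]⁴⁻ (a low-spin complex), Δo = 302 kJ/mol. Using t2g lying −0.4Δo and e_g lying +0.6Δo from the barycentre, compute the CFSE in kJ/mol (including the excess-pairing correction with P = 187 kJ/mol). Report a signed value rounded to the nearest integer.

-357

Ligand charges: 2×(-1) from NO₂⁻ and 4×(-1) from CN⁻ sum to -6; with overall charge -4, Co is +2.
Co is in group 9, so Co²⁺ is d⁷ (9 − 2 = 7).
Configuration: t2g^6 e_g^1.
The orbital stabilization is -1.8Δo = -1.8 × 302 = -544 kJ/mol.
Pairing penalty: 3 pairs vs 2 in the high-spin reference → 1 extra × P = 187 kJ/mol.
Net CFSE = -544 + 187 = -357 kJ/mol.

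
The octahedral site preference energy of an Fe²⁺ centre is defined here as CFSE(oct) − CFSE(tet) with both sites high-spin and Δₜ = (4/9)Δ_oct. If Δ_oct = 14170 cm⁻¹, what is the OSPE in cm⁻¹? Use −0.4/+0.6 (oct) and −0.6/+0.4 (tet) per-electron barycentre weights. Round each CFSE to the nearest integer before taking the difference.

Fe is in group 8, so Fe²⁺ is d⁶ (8 − 2 = 6).
In an octahedral site d⁶ (HS) is t₂g⁴ eg², giving CFSE(oct) = -0.4Δ_oct = -5668 cm⁻¹.
Tetrahedral: e³ t₂³, CFSE = 3(−0.6) + 3(+0.4) = -0.6Δₜ = -0.6 × (4/9) × 14170 = -3779 cm⁻¹.
OSPE = -5668 − (-3779) = -1889 cm⁻¹.

-1889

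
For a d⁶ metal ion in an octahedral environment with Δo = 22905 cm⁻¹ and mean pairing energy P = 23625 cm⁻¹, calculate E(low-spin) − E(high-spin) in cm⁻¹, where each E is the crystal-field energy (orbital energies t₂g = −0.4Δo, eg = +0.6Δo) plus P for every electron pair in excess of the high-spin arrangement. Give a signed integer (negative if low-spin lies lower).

1440

In the high-spin limit (t₂g⁴ eg²) the orbital term is -0.4Δo = -9162 cm⁻¹, with no excess pairing.
Low-spin: t₂g⁶ eg⁰, orbital CFSE = -2.4Δo = -54972 cm⁻¹; plus 2 excess pairs × P = +47250 cm⁻¹; total -7722 cm⁻¹.
E(LS) − E(HS) = -7722 − (-9162) = 1440 cm⁻¹.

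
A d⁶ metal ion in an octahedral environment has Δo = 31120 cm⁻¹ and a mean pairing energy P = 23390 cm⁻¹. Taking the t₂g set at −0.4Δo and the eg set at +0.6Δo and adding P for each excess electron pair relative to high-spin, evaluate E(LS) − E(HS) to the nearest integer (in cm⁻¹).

In the high-spin limit (t₂g⁴ eg²) the orbital term is -0.4Δo = -12448 cm⁻¹, with no excess pairing.
Low-spin t₂g⁶ eg⁰ gives -2.4Δo = -74688 cm⁻¹, but forming 2 extra pairs costs 2P = 46780 cm⁻¹, so E(LS) = -74688 + 46780 = -27908 cm⁻¹.
Thus E(LS) − E(HS) = -15460 cm⁻¹.

-15460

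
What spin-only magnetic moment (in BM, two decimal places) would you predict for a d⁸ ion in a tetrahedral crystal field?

Tetrahedral splitting is small, so the complex is high-spin.
Configuration: e⁴ t₂⁴ → 2 unpaired electrons.
μ(spin-only) = √[2(2+2)] = √8 ≈ 2.83 BM.

2.83 BM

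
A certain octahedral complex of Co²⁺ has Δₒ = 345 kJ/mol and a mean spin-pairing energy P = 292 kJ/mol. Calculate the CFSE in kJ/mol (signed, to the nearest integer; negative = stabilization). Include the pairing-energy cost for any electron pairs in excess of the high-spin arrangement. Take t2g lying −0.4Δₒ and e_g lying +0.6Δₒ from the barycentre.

-329

Co is in group 9, so Co²⁺ is d⁷ (9 − 2 = 7).
Since Δₒ = 345 kJ/mol > P = 292 kJ/mol, the complex adopts the low-spin configuration.
Configuration: t2g^6 e_g^1.
Orbital CFSE = -1.8Δₒ = -1.8 × 345 = -621 kJ/mol.
Excess pairs vs high-spin: 3 − 2 = 1; pairing cost = +292 kJ/mol.
Net CFSE = -621 + 292 = -329 kJ/mol.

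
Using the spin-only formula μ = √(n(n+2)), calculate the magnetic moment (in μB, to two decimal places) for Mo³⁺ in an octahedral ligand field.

3.87 μB

Mo is in group 6, so Mo³⁺ is d³ (6 − 3 = 3).
Configuration: t₂g³ eg⁰ → 3 unpaired electrons.
μ(spin-only) = √[3(3+2)] = √15 ≈ 3.87 μB.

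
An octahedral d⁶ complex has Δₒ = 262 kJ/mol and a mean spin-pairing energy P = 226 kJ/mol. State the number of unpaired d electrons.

Since Δₒ = 262 kJ/mol > P = 226 kJ/mol, the complex adopts the low-spin configuration.
Filling d⁶ accordingly: t2g^6 e_g^0.
Unpaired electrons: 0.

0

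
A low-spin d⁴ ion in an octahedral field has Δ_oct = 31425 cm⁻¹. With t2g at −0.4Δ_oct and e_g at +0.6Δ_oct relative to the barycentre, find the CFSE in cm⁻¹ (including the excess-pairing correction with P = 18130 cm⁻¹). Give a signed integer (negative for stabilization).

Configuration: t2g^4 e_g^0.
Orbital CFSE = 4(-0.4) + 0(0.6) = -1.6Δ_oct = -1.6 × 31425 = -50280 cm⁻¹.
Relative to high-spin t2g^3 e_g^1 (0 paired), the low-spin configuration has 1 additional pair, contributing +1 × 18130 = +18130 cm⁻¹.
Combining: -50280 + 18130 = -32150 cm⁻¹.

-32150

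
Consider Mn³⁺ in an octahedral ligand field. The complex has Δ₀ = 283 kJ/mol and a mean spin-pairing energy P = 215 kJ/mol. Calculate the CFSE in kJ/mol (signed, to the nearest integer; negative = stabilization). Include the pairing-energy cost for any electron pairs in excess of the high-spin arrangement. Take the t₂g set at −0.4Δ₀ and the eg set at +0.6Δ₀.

Group 7 minus oxidation state +3 gives a d⁴ configuration for Mn³⁺.
Since Δ₀ = 283 kJ/mol > P = 215 kJ/mol, the complex adopts the low-spin configuration.
Configuration: t₂g⁴ eg⁰.
Orbital CFSE = -1.6Δ₀ = -1.6 × 283 = -453 kJ/mol.
Excess pairs vs high-spin: 1 − 0 = 1; pairing cost = +215 kJ/mol.
Net CFSE = -453 + 215 = -238 kJ/mol.

-238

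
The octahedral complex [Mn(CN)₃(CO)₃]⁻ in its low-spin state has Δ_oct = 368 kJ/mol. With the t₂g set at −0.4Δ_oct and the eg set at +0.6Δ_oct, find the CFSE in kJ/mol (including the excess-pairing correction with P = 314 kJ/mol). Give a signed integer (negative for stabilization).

Ligand charges: 3×(-1) from CN⁻ and 3×(+0) from CO sum to -3; with overall charge -1, Mn is +2.
Mn sits in group 7; removing 2 electrons leaves Mn²⁺ with 7 − 2 = 5 d electrons.
Electron filling gives t₂g⁵ eg⁰.
CFSE(orbital) = 5×(-0.4Δ_oct) + 0×(0.6Δ_oct) = -2.0Δ_oct; with Δ_oct = 368 kJ/mol that is -736 kJ/mol.
High-spin d⁵ would be t₂g³ eg² with 0 pairs; low-spin has 2, so 2 excess pairs cost +2P = +628 kJ/mol.
Overall CFSE = -736 + 628 = -108 kJ/mol.

-108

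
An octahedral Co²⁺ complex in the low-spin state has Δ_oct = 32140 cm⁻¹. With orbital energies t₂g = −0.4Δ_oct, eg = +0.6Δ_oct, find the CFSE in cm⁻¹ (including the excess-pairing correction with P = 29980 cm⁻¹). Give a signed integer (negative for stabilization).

-27872

Co is in group 9, so Co²⁺ is d⁷ (9 − 2 = 7).
Electron filling gives t₂g⁶ eg¹.
The orbital stabilization is -1.8Δ_oct = -1.8 × 32140 = -57852 cm⁻¹.
Relative to high-spin t₂g⁵ eg² (2 paired), the low-spin configuration has 1 additional pair, contributing +1 × 29980 = +29980 cm⁻¹.
Overall CFSE = -57852 + 29980 = -27872 cm⁻¹.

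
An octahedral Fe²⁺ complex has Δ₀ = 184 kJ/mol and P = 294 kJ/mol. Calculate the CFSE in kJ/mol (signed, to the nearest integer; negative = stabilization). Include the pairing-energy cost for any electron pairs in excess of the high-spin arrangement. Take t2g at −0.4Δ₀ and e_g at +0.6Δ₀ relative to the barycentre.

-74

Fe²⁺: group 8, so d-count = 8 − 2 = 6.
Since Δ₀ = 184 kJ/mol < P = 294 kJ/mol, the complex adopts the high-spin configuration.
That gives t2g^4 e_g^2.
Orbital CFSE = -0.4Δ₀ = -0.4 × 184 = -74 kJ/mol.
High-spin has no excess pairs, so no pairing correction applies.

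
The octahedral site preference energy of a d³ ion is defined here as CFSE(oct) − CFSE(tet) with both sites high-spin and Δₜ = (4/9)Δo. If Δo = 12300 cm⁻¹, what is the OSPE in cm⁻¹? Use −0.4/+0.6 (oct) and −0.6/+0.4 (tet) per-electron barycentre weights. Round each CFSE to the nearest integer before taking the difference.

-10387

Octahedral high-spin t2g^3 e_g^0: CFSE = -1.2 × 12300 = -14760 cm⁻¹.
Tetrahedral: e^2 t2^1, CFSE = 2(−0.6) + 1(+0.4) = -0.8Δₜ = -0.8 × (4/9) × 12300 = -4373 cm⁻¹.
Subtracting, OSPE = -14760 − (-4373) = -10387 cm⁻¹.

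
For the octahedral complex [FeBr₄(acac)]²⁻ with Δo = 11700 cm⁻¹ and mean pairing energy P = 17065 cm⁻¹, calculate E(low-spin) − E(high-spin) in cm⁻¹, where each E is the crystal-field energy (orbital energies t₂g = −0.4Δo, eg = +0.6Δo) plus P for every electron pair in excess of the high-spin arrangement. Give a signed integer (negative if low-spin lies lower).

Ligand charges: 4×(-1) from Br⁻ and 1×(-1) from acac⁻ sum to -5; with overall charge -2, Fe is +3.
Fe sits in group 8; removing 3 electrons leaves Fe³⁺ with 8 − 3 = 5 d electrons.
High-spin: t₂g³ eg², CFSE = 0.0Δo = 0 cm⁻¹.
For low-spin the configuration is t₂g⁵ eg⁰: orbital energy -2.0 × 11700 = -23400 cm⁻¹, and 2 additional pairs relative to high-spin add 34130 cm⁻¹, giving 10730 cm⁻¹.
E(LS) − E(HS) = 10730 − (0) = 10730 cm⁻¹.

10730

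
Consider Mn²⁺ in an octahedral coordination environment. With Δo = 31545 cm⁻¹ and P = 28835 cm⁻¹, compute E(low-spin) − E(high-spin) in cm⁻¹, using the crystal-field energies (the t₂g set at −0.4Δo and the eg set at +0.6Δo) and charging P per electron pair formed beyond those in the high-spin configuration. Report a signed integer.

-5420

Mn sits in group 7; removing 2 electrons leaves Mn²⁺ with 7 − 2 = 5 d electrons.
High-spin d⁵ fills as t₂g³ eg² with CFSE 3(−0.4) + 2(+0.6) = 0.0Δo = 0 cm⁻¹.
Low-spin: t₂g⁵ eg⁰, orbital CFSE = -2.0Δo = -63090 cm⁻¹; plus 2 excess pairs × P = +57670 cm⁻¹; total -5420 cm⁻¹.
The difference is -5420 − (0) = -5420 cm⁻¹, so low-spin lies lower.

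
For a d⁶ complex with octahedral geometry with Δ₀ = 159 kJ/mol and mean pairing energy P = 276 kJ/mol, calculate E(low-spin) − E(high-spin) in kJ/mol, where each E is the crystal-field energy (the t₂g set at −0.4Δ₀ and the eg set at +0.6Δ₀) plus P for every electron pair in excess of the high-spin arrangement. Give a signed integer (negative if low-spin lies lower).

234

High-spin d⁶ fills as t₂g⁴ eg² with CFSE 4(−0.4) + 2(+0.6) = -0.4Δ₀ = -64 kJ/mol.
Low-spin: t₂g⁶ eg⁰, orbital CFSE = -2.4Δ₀ = -382 kJ/mol; plus 2 excess pairs × P = +552 kJ/mol; total 170 kJ/mol.
E(LS) − E(HS) = 170 − (-64) = 234 kJ/mol.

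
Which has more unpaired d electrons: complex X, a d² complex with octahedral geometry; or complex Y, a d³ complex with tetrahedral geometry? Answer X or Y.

X: t₂g² eg⁰ → 2 unpaired.
Y: Tetrahedral splitting is small, so the complex is high-spin; e² t₂¹ → 3 unpaired.
So Y has more unpaired electrons.

Y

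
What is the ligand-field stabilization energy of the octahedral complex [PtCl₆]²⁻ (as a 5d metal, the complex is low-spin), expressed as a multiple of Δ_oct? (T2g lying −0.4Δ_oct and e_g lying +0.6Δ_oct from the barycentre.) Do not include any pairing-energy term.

-2.4 Δ_oct

Each Cl⁻ contributes -1; 6 × (-1) = -6. With overall charge -2, Pt is in the +4 oxidation state.
Group 10 minus oxidation state +4 gives a d⁶ configuration for Pt⁴⁺.
Configuration: t2g^6 e_g^0.
CFSE = 6(-0.4Δ_oct) + 0(0.6Δ_oct) = -2.4Δ_oct + 0.0Δ_oct = -2.4Δ_oct.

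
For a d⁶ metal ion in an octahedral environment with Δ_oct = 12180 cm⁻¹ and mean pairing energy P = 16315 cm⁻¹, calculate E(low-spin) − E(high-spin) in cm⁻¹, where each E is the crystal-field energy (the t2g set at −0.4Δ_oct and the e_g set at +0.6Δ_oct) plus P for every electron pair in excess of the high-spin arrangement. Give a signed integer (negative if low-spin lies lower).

In the high-spin limit (t2g^4 e_g^2) the orbital term is -0.4Δ_oct = -4872 cm⁻¹, with no excess pairing.
For low-spin the configuration is t2g^6 e_g^0: orbital energy -2.4 × 12180 = -29232 cm⁻¹, and 2 additional pairs relative to high-spin add 32630 cm⁻¹, giving 3398 cm⁻¹.
Thus E(LS) − E(HS) = 8270 cm⁻¹.

8270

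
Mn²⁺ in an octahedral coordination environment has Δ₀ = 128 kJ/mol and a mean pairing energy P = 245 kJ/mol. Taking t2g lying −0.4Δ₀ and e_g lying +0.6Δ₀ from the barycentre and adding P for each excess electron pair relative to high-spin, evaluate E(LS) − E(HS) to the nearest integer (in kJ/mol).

Mn²⁺: group 7, so d-count = 7 − 2 = 5.
High-spin: t2g^3 e_g^2, CFSE = 0.0Δ₀ = 0 kJ/mol.
Low-spin: t2g^5 e_g^0, orbital CFSE = -2.0Δ₀ = -256 kJ/mol; plus 2 excess pairs × P = +490 kJ/mol; total 234 kJ/mol.
E(LS) − E(HS) = 234 − (0) = 234 kJ/mol.

234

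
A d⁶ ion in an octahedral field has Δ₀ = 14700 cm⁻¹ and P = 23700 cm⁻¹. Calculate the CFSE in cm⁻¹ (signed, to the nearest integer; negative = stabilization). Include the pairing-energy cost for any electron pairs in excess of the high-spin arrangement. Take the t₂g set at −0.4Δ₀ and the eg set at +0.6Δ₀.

-5880

Δ₀ < P, so pairing is avoided: the ground state is high-spin.
Filling d⁶ accordingly: t₂g⁴ eg².
Orbital CFSE = -0.4Δ₀ = -0.4 × 14700 = -5880 cm⁻¹.
High-spin has no excess pairs, so no pairing correction applies.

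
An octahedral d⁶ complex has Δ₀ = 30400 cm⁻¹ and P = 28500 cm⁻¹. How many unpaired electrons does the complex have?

Since Δ₀ = 30400 cm⁻¹ > P = 28500 cm⁻¹, the complex adopts the low-spin configuration.
Filling d⁶ accordingly: t₂g⁶ eg⁰.
Unpaired electrons: 0.

0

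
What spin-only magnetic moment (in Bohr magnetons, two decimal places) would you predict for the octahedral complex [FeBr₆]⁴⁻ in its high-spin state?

Each Br⁻ contributes -1; 6 × (-1) = -6. With overall charge -4, Fe is in the +2 oxidation state.
Fe sits in group 8; removing 2 electrons leaves Fe²⁺ with 8 − 2 = 6 d electrons.
Configuration: t₂g⁴ eg² → 4 unpaired electrons.
μ(spin-only) = √[4(4+2)] = √24 ≈ 4.90 Bohr magnetons.

4.90 Bohr magnetons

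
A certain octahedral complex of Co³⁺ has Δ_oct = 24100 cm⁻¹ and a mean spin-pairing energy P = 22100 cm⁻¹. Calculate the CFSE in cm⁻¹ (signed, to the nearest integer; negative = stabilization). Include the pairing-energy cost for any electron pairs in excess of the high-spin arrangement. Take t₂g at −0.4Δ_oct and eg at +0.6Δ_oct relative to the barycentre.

-13640

Co sits in group 9; removing 3 electrons leaves Co³⁺ with 9 − 3 = 6 d electrons.
Here Δ_oct > P (24100 > 22100), so the low-spin state is favoured.
That gives t₂g⁶ eg⁰.
Orbital CFSE = -2.4Δ_oct = -2.4 × 24100 = -57840 cm⁻¹.
Excess pairs vs high-spin: 3 − 1 = 2; pairing cost = +44200 cm⁻¹.
Net CFSE = -57840 + 44200 = -13640 cm⁻¹.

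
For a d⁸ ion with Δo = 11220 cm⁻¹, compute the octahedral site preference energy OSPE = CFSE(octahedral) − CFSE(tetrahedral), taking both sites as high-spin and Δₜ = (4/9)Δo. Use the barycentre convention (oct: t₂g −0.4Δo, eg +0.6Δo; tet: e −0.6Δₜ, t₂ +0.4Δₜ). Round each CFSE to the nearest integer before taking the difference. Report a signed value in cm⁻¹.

In an octahedral site d⁸ (HS) is t2g^6 e_g^2, giving CFSE(oct) = -1.2Δo = -13464 cm⁻¹.
Tetrahedral e^4 t2^4 gives -0.8Δₜ = -0.8 × (4/9) × 11220 = -3989 cm⁻¹.
OSPE = -13464 − (-3989) = -9475 cm⁻¹.

-9475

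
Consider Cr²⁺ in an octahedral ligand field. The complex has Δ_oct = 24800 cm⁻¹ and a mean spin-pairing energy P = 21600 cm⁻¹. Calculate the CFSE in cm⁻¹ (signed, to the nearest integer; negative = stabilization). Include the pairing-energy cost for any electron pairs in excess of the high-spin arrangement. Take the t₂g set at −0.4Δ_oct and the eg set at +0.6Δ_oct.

-18080

Cr²⁺: group 6, so d-count = 6 − 2 = 4.
Since Δ_oct = 24800 cm⁻¹ > P = 21600 cm⁻¹, the complex adopts the low-spin configuration.
That gives t₂g⁴ eg⁰.
Orbital CFSE = -1.6Δ_oct = -1.6 × 24800 = -39680 cm⁻¹.
Excess pairs vs high-spin: 1 − 0 = 1; pairing cost = +21600 cm⁻¹.
Net CFSE = -39680 + 21600 = -18080 cm⁻¹.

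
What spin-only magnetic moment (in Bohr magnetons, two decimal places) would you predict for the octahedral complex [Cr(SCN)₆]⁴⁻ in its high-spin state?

Each SCN⁻ contributes -1; 6 × (-1) = -6. With overall charge -4, Cr is in the +2 oxidation state.
Cr²⁺: group 6, so d-count = 6 − 2 = 4.
Configuration: t2g^3 e_g^1 → 4 unpaired electrons.
μ(spin-only) = √[4(4+2)] = √24 ≈ 4.90 Bohr magnetons.

4.90 Bohr magnetons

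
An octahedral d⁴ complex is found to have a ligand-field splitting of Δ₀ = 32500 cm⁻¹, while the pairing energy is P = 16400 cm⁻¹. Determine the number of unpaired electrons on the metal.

2

Here Δ₀ > P (32500 > 16400), so the low-spin state is favoured.
That gives t₂g⁴ eg⁰.
Unpaired electrons: 2.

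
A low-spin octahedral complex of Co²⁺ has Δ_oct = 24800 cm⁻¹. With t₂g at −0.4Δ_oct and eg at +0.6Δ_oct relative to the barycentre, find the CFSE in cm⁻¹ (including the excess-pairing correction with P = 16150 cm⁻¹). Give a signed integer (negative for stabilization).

Co²⁺: group 9, so d-count = 9 − 2 = 7.
The d⁷ electrons fill as t₂g⁶ eg¹.
Orbital CFSE = 6(-0.4) + 1(0.6) = -1.8Δ_oct = -1.8 × 24800 = -44640 cm⁻¹.
Relative to high-spin t₂g⁵ eg² (2 paired), the low-spin configuration has 1 additional pair, contributing +1 × 16150 = +16150 cm⁻¹.
Combining: -44640 + 16150 = -28490 cm⁻¹.

-28490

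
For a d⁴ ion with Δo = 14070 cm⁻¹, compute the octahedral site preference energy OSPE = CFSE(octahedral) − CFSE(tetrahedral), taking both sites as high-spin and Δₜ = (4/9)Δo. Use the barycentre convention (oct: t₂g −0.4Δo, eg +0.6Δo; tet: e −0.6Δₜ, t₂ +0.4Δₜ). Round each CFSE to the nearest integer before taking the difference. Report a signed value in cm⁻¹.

Octahedral (high-spin): t₂g³ eg¹, CFSE = 3(−0.4) + 1(+0.6) = -0.6Δo = -0.6 × 14070 = -8442 cm⁻¹.
In a tetrahedral site the filling is e² t₂²: CFSE(tet) = -0.4Δₜ = -0.4 × (4/9)(14070) = -2501 cm⁻¹.
Subtracting, OSPE = -8442 − (-2501) = -5941 cm⁻¹.

-5941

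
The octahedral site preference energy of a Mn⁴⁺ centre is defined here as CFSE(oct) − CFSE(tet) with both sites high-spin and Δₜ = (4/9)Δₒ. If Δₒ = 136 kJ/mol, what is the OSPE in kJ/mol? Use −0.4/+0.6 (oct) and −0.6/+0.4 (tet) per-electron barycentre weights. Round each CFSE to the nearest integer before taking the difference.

-115

Mn⁴⁺: group 7, so d-count = 7 − 4 = 3.
Octahedral high-spin t₂g³ eg⁰: CFSE = -1.2 × 136 = -163 kJ/mol.
In a tetrahedral site the filling is e² t₂¹: CFSE(tet) = -0.8Δₜ = -0.8 × (4/9)(136) = -48 kJ/mol.
OSPE = CFSE(oct) − CFSE(tet) = -163 − (-48) = -115 kJ/mol.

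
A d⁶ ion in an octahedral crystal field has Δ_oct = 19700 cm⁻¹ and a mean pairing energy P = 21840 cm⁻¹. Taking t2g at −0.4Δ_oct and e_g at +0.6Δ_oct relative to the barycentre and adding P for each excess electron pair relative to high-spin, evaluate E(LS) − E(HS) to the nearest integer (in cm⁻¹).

4280

High-spin: t2g^4 e_g^2, CFSE = -0.4Δ_oct = -7880 cm⁻¹.
For low-spin the configuration is t2g^6 e_g^0: orbital energy -2.4 × 19700 = -47280 cm⁻¹, and 2 additional pairs relative to high-spin add 43680 cm⁻¹, giving -3600 cm⁻¹.
The difference is -3600 − (-7880) = 4280 cm⁻¹, so high-spin lies lower.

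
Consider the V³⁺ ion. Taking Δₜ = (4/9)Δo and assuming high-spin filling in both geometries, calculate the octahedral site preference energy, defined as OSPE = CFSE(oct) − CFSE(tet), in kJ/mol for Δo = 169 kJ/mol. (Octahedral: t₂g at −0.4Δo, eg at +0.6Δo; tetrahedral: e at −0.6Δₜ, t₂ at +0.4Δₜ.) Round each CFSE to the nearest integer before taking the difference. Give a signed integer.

-45

V is in group 5, so V³⁺ is d² (5 − 3 = 2).
Octahedral high-spin t2g^2 e_g^0: CFSE = -0.8 × 169 = -135 kJ/mol.
Tetrahedral: e^2 t2^0, CFSE = 2(−0.6) + 0(+0.4) = -1.2Δₜ = -1.2 × (4/9) × 169 = -90 kJ/mol.
Subtracting, OSPE = -135 − (-90) = -45 kJ/mol.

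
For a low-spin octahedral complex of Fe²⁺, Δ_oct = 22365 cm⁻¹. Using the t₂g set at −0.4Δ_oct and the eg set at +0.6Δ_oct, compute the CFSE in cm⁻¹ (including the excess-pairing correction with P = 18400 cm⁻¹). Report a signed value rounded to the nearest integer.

Fe²⁺: group 8, so d-count = 8 − 2 = 6.
Electron filling gives t₂g⁶ eg⁰.
CFSE(orbital) = 6×(-0.4Δ_oct) + 0×(0.6Δ_oct) = -2.4Δ_oct; with Δ_oct = 22365 cm⁻¹ that is -53676 cm⁻¹.
Pairing penalty: 3 pairs vs 1 in the high-spin reference → 2 extra × P = 36800 cm⁻¹.
Overall CFSE = -53676 + 36800 = -16876 cm⁻¹.

-16876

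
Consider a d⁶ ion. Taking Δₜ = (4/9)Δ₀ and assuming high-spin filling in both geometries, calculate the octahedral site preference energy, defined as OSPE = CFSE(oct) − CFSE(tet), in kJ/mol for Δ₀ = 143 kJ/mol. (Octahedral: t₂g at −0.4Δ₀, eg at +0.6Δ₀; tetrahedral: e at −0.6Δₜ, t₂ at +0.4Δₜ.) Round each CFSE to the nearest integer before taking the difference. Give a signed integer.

-19

Octahedral high-spin t2g^4 e_g^2: CFSE = -0.4 × 143 = -57 kJ/mol.
In a tetrahedral site the filling is e^3 t2^3: CFSE(tet) = -0.6Δₜ = -0.6 × (4/9)(143) = -38 kJ/mol.
OSPE = -57 − (-38) = -19 kJ/mol.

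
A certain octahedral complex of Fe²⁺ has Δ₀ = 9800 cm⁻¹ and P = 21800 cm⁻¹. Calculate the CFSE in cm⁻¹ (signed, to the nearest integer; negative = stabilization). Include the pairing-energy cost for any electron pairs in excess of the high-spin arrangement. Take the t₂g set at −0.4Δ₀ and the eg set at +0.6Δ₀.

-3920

Fe is in group 8, so Fe²⁺ is d⁶ (8 − 2 = 6).
Δ₀ < P, so pairing is avoided: the ground state is high-spin.
Configuration: t₂g⁴ eg².
Orbital CFSE = -0.4Δ₀ = -0.4 × 9800 = -3920 cm⁻¹.
High-spin has no excess pairs, so no pairing correction applies.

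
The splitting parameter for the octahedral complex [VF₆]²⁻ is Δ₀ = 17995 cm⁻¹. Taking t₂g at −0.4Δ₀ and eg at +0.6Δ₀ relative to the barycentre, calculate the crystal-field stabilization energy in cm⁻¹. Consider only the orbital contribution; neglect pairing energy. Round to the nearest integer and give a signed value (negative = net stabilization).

-7198

Each F⁻ contributes -1; 6 × (-1) = -6. With overall charge -2, V is in the +4 oxidation state.
V sits in group 5; removing 4 electrons leaves V⁴⁺ with 5 − 4 = 1 d electrons.
Configuration: t₂g¹ eg⁰.
The orbital stabilization is -0.4Δ₀ = -0.4 × 17995 = -7198 cm⁻¹.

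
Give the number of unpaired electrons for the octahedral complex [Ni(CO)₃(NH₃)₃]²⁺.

2

Ligand charges: 3×(+0) from CO and 3×(+0) from NH₃ sum to +0; with overall charge +2, Ni is +2.
Ni is in group 10, so Ni²⁺ is d⁸ (10 − 2 = 8).
Configuration: t2g^6 e_g^2, giving 2 unpaired electrons.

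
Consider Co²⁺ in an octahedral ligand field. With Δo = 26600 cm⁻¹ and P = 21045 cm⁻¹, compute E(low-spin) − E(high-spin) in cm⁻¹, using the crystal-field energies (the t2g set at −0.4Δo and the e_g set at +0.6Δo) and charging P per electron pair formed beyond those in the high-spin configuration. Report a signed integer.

-5555

Co sits in group 9; removing 2 electrons leaves Co²⁺ with 9 − 2 = 7 d electrons.
High-spin d⁷ fills as t2g^5 e_g^2 with CFSE 5(−0.4) + 2(+0.6) = -0.8Δo = -21280 cm⁻¹.
Low-spin: t2g^6 e_g^1, orbital CFSE = -1.8Δo = -47880 cm⁻¹; plus 1 excess pair × P = +21045 cm⁻¹; total -26835 cm⁻¹.
The difference is -26835 − (-21280) = -5555 cm⁻¹, so low-spin lies lower.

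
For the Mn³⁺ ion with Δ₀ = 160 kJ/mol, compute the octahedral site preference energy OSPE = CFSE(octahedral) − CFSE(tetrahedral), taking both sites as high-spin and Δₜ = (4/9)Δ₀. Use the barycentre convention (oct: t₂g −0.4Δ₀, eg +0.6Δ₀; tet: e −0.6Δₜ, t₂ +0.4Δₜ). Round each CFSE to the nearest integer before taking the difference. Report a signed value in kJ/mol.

Mn sits in group 7; removing 3 electrons leaves Mn³⁺ with 7 − 3 = 4 d electrons.
Octahedral high-spin t₂g³ eg¹: CFSE = -0.6 × 160 = -96 kJ/mol.
Tetrahedral e² t₂² gives -0.4Δₜ = -0.4 × (4/9) × 160 = -28 kJ/mol.
Subtracting, OSPE = -96 − (-28) = -68 kJ/mol.

-68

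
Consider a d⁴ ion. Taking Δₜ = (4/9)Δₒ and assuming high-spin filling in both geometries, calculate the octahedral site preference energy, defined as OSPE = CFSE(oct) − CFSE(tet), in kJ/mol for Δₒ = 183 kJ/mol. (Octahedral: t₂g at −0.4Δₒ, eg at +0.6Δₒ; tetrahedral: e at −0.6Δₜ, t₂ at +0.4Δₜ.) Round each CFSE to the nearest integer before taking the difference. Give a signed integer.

In an octahedral site d⁴ (HS) is t₂g³ eg¹, giving CFSE(oct) = -0.6Δₒ = -110 kJ/mol.
Tetrahedral e² t₂² gives -0.4Δₜ = -0.4 × (4/9) × 183 = -33 kJ/mol.
Subtracting, OSPE = -110 − (-33) = -77 kJ/mol.

-77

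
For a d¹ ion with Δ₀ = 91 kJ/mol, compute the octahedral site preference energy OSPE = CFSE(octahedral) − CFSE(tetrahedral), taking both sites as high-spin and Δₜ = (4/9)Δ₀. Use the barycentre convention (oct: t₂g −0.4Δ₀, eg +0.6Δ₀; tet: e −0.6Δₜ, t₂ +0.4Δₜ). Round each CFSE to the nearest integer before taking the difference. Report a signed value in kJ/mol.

-12

In an octahedral site d¹ (HS) is t₂g¹ eg⁰, giving CFSE(oct) = -0.4Δ₀ = -36 kJ/mol.
Tetrahedral: e¹ t₂⁰, CFSE = 1(−0.6) + 0(+0.4) = -0.6Δₜ = -0.6 × (4/9) × 91 = -24 kJ/mol.
Subtracting, OSPE = -36 − (-24) = -12 kJ/mol.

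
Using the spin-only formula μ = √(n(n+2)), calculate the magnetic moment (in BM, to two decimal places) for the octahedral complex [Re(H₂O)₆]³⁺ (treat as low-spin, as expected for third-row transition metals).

2.83 BM

H₂O is neutral, so the +3 overall charge sits on Re: oxidation state +3.
Re is in group 7, so Re³⁺ is d⁴ (7 − 3 = 4).
Configuration: t₂g⁴ eg⁰ → 2 unpaired electrons.
μ(spin-only) = √[2(2+2)] = √8 ≈ 2.83 BM.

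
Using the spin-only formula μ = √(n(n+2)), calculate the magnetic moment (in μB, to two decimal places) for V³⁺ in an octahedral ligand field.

V sits in group 5; removing 3 electrons leaves V³⁺ with 5 − 3 = 2 d electrons.
For octahedral d² the high- and low-spin configurations coincide.
Configuration: t2g^2 e_g^0 → 2 unpaired electrons.
μ(spin-only) = √[2(2+2)] = √8 ≈ 2.83 μB.

2.83 μB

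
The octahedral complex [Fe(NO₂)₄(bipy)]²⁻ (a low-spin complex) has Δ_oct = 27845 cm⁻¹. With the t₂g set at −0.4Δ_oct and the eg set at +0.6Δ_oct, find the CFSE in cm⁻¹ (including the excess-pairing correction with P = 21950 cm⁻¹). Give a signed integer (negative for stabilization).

-22928

Ligand charges: 4×(-1) from NO₂⁻ and 1×(+0) from bipy sum to -4; with overall charge -2, Fe is +2.
Fe is in group 8, so Fe²⁺ is d⁶ (8 − 2 = 6).
The d⁶ electrons fill as t₂g⁶ eg⁰.
The orbital stabilization is -2.4Δ_oct = -2.4 × 27845 = -66828 cm⁻¹.
Pairing penalty: 3 pairs vs 1 in the high-spin reference → 2 extra × P = 43900 cm⁻¹.
Net CFSE = -66828 + 43900 = -22928 cm⁻¹.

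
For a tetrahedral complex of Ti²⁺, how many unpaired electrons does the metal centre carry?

Ti is in group 4, so Ti²⁺ is d² (4 − 2 = 2).
With tetrahedral geometry the complex is necessarily high-spin.
Configuration: e² t₂⁰, giving 2 unpaired electrons.

2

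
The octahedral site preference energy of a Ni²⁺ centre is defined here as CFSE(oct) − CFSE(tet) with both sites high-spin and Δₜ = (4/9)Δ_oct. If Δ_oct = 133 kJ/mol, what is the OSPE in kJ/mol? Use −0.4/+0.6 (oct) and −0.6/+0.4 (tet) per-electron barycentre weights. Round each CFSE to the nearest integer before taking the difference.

Ni sits in group 10; removing 2 electrons leaves Ni²⁺ with 10 − 2 = 8 d electrons.
Octahedral (high-spin): t₂g⁶ eg², CFSE = 6(−0.4) + 2(+0.6) = -1.2Δ_oct = -1.2 × 133 = -160 kJ/mol.
In a tetrahedral site the filling is e⁴ t₂⁴: CFSE(tet) = -0.8Δₜ = -0.8 × (4/9)(133) = -47 kJ/mol.
OSPE = -160 − (-47) = -113 kJ/mol.

-113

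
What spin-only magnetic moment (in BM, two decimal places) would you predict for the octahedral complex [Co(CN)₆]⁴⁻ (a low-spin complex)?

Each CN⁻ contributes -1; 6 × (-1) = -6. With overall charge -4, Co is in the +2 oxidation state.
Co sits in group 9; removing 2 electrons leaves Co²⁺ with 9 − 2 = 7 d electrons.
Configuration: t₂g⁶ eg¹ → 1 unpaired electron.
μ(spin-only) = √[1(1+2)] = √3 ≈ 1.73 BM.

1.73 BM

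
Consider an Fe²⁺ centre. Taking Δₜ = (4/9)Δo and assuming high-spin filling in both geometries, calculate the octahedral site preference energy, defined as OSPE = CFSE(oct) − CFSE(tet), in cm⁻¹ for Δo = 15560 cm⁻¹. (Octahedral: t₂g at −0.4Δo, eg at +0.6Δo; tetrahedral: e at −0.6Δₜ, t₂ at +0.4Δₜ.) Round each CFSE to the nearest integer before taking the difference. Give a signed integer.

Group 8 minus oxidation state +2 gives a d⁶ configuration for Fe²⁺.
Octahedral high-spin t2g^4 e_g^2: CFSE = -0.4 × 15560 = -6224 cm⁻¹.
In a tetrahedral site the filling is e^3 t2^3: CFSE(tet) = -0.6Δₜ = -0.6 × (4/9)(15560) = -4149 cm⁻¹.
OSPE = -6224 − (-4149) = -2075 cm⁻¹.

-2075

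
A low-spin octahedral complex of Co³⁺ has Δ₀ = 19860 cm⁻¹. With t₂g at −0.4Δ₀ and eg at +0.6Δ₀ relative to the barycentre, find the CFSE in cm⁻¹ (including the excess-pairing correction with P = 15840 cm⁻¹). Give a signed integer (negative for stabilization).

-15984

Group 9 minus oxidation state +3 gives a d⁶ configuration for Co³⁺.
Configuration: t₂g⁶ eg⁰.
CFSE(orbital) = 6×(-0.4Δ₀) + 0×(0.6Δ₀) = -2.4Δ₀; with Δ₀ = 19860 cm⁻¹ that is -47664 cm⁻¹.
Pairing penalty: 3 pairs vs 1 in the high-spin reference → 2 extra × P = 31680 cm⁻¹.
Net CFSE = -47664 + 31680 = -15984 cm⁻¹.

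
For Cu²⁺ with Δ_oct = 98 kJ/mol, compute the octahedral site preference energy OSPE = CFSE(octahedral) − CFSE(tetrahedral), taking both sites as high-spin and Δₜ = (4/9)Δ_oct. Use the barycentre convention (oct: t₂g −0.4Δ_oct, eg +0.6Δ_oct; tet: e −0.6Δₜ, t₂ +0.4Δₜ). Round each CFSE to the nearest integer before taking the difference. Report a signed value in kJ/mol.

-42

Cu²⁺: group 11, so d-count = 11 − 2 = 9.
Octahedral high-spin t2g^6 e_g^3: CFSE = -0.6 × 98 = -59 kJ/mol.
Tetrahedral: e^4 t2^5, CFSE = 4(−0.6) + 5(+0.4) = -0.4Δₜ = -0.4 × (4/9) × 98 = -17 kJ/mol.
OSPE = -59 − (-17) = -42 kJ/mol.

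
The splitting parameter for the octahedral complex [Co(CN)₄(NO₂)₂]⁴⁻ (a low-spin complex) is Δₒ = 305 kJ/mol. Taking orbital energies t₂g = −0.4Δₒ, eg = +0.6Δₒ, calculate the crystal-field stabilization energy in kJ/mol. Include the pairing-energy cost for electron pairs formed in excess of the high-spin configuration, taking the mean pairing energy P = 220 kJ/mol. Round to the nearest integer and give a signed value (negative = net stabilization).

Ligand charges: 4×(-1) from CN⁻ and 2×(-1) from NO₂⁻ sum to -6; with overall charge -4, Co is +2.
Co²⁺: group 9, so d-count = 9 − 2 = 7.
The d⁷ electrons fill as t₂g⁶ eg¹.
The orbital stabilization is -1.8Δₒ = -1.8 × 305 = -549 kJ/mol.
High-spin d⁷ would be t₂g⁵ eg² with 2 pairs; low-spin has 3, so 1 excess pair costs +1P = +220 kJ/mol.
Combining: -549 + 220 = -329 kJ/mol.

-329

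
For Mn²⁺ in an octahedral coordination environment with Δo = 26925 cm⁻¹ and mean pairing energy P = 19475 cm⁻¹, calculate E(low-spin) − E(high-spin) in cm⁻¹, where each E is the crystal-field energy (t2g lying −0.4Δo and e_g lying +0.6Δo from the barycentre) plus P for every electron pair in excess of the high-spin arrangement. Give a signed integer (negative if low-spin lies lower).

-14900

Mn²⁺: group 7, so d-count = 7 − 2 = 5.
High-spin: t2g^3 e_g^2, CFSE = 0.0Δo = 0 cm⁻¹.
Low-spin: t2g^5 e_g^0, orbital CFSE = -2.0Δo = -53850 cm⁻¹; plus 2 excess pairs × P = +38950 cm⁻¹; total -14900 cm⁻¹.
The difference is -14900 − (0) = -14900 cm⁻¹, so low-spin lies lower.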